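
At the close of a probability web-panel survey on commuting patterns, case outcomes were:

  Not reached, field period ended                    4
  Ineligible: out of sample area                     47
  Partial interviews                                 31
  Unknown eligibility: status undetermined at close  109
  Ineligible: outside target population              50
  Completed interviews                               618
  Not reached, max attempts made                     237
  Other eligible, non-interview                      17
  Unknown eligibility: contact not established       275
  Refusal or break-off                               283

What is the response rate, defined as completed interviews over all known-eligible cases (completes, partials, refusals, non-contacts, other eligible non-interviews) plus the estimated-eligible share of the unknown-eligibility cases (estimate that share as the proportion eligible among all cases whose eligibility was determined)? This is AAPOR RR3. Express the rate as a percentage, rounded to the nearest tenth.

40.0%

Non-contacts = 4 + 237 = 241
Eligibility not determined = 275 + 109 = 384
Out of scope = 50 + 47 = 97
Num = 618
Known eligible = 618 + 31 + 283 + 241 + 17 = 1190
e = 1190 / (1190 + 97) = 1190 / 1287 = 0.9246
Estimated eligible among unknowns = 0.9246 × 384 = 355.05
Base = 1190 + 355.05 = 1545.05
RR3 = 618 / 1545.05 = 0.4000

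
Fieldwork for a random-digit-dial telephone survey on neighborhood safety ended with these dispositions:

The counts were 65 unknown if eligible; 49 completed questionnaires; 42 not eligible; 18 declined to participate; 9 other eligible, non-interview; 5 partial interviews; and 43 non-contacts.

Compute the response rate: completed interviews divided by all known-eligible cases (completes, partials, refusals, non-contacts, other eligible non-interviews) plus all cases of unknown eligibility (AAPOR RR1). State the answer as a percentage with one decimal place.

25.9%

Numerator → 49
Denom → 49 + 5 + 18 + 43 + 9 + 65 = 189
RR1 = 49 / 189 = 0.2593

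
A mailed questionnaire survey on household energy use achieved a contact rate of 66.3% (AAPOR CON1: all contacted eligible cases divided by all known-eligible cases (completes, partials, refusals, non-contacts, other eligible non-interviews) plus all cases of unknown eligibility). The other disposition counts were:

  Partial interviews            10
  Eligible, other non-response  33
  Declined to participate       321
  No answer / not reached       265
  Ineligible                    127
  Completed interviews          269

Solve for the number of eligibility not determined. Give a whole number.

57

Top → 269 + 10 + 321 + 33 = 633
CON1 = 633 / D = 0.663
D = 633 / 0.663 = 954.8
Other denominator terms total 898
eligibility not determined = 954.8 − 898 ≈ 57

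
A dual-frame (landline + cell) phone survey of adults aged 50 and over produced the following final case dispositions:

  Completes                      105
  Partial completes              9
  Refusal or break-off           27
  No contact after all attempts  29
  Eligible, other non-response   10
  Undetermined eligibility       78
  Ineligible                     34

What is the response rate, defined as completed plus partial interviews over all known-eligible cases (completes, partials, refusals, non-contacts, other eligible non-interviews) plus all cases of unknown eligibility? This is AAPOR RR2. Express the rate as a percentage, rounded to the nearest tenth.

Top: 105 + 9 = 114
Denominator: 105 + 9 + 27 + 29 + 10 + 78 = 258
RR2 = 114 / 258 = 0.4419

44.2%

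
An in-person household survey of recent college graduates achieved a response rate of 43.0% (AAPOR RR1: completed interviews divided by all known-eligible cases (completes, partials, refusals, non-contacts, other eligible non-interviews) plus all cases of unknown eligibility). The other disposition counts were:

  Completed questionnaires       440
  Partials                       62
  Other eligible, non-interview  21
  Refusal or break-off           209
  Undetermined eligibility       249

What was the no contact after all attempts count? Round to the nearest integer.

RR1 = 440 / D = 0.430
D = 440 / 0.430 = 1023.3
Rest of base = 981
no contact after all attempts = 1023.3 − 981 ≈ 42

42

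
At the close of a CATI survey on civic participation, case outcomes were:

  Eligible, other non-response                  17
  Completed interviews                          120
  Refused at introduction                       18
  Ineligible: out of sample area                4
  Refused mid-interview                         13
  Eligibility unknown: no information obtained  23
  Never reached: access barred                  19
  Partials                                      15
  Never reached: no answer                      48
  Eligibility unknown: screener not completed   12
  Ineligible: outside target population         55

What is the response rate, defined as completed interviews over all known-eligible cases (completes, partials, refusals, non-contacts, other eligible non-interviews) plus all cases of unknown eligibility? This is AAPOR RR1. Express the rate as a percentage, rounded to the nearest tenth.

42.1%

Refusals = 18 + 13 = 31
No contact after all attempts = 48 + 19 = 67
Unknown if eligible = 12 + 23 = 35
Ineligible = 55 + 4 = 59
Numerator = 120
Base = 120 + 15 + 31 + 67 + 17 + 35 = 285
RR1 = 120 / 285 = 0.4211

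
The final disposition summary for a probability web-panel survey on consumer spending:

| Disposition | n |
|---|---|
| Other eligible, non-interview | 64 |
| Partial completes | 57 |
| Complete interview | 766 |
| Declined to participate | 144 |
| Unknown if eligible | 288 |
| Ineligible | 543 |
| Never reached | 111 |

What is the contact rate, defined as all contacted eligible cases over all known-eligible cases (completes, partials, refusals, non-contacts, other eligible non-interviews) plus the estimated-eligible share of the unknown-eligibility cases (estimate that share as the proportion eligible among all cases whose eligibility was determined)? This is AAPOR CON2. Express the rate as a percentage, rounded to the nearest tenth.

77.1%

Top: 766 + 57 + 144 + 64 = 1031
Determined eligible: 766 + 57 + 144 + 111 + 64 = 1142
e = 1142 / (1142 + 543) = 1142 / 1685 = 0.6777
Eligible share of unknowns: 0.6777 × 288 = 195.18
Denominator: 1142 + 195.18 = 1337.18
CON2 = 1031 / 1337.18 = 0.7710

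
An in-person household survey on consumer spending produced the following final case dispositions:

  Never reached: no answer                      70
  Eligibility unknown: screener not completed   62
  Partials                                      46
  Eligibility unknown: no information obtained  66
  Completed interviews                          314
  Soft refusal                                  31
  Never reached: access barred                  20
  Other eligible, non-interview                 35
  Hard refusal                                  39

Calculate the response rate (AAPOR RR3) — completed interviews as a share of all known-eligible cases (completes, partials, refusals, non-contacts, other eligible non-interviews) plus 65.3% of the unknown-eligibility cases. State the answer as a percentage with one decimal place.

49.2%

Refusals = 39 + 31 = 70
Non-contacts = 70 + 20 = 90
Eligibility not determined = 62 + 66 = 128
Numerator → 314
Determined eligible → 314 + 46 + 70 + 90 + 35 = 555
Eligible share of unknowns → 0.6530 × 128 = 83.58
Denom → 555 + 83.58 = 638.58
RR3 = 314 / 638.58 = 0.4917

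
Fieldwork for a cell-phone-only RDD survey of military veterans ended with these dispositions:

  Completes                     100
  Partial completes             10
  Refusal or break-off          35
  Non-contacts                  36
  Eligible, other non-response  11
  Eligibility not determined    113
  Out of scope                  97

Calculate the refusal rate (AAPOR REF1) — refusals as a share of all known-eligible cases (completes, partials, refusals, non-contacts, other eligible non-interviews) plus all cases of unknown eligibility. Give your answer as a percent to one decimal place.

Num → 35
Base → 100 + 10 + 35 + 36 + 11 + 113 = 305
REF1 = 35 / 305 = 0.1148

11.5%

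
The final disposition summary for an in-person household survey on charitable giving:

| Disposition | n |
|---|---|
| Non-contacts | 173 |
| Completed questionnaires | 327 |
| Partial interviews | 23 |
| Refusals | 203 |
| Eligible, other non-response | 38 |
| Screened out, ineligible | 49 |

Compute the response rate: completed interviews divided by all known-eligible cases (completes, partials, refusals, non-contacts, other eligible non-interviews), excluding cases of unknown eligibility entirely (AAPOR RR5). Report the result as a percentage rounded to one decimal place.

Top = 327
Denom = 327 + 23 + 203 + 173 + 38 = 764
RR5 = 327 / 764 = 0.4280

42.8%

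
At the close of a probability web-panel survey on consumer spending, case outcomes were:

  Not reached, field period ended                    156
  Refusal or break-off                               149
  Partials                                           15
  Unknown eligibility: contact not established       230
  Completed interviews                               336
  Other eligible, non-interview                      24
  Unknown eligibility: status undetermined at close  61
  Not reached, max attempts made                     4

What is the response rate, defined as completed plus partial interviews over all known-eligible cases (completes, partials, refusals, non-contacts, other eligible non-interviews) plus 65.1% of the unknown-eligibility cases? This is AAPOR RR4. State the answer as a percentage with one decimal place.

Non-contacts = 156 + 4 = 160
Unknown if eligible = 230 + 61 = 291
Numerator = 336 + 15 = 351
Eligible (known) = 336 + 15 + 149 + 160 + 24 = 684
Estimated eligible among unknowns = 0.6510 × 291 = 189.44
Denom = 684 + 189.44 = 873.44
RR4 = 351 / 873.44 = 0.4019

40.2%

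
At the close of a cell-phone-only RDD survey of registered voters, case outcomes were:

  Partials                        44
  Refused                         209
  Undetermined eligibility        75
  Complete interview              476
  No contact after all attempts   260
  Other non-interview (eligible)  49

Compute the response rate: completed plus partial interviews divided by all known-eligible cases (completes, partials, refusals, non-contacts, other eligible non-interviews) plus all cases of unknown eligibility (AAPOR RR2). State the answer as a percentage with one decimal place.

Numerator = 476 + 44 = 520
Base = 476 + 44 + 209 + 260 + 49 + 75 = 1113
RR2 = 520 / 1113 = 0.4672

46.7%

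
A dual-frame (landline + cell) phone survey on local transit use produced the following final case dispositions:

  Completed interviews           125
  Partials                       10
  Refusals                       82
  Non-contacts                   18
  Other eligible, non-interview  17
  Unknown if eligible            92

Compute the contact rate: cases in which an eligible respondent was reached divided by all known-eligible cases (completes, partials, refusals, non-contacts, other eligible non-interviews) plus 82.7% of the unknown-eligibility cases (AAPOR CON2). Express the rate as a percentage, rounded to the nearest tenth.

Numerator = 125 + 10 + 82 + 17 = 234
Determined eligible = 125 + 10 + 82 + 18 + 17 = 252
Estimated eligible among unknowns = 0.8270 × 92 = 76.08
Denom = 252 + 76.08 = 328.08
CON2 = 234 / 328.08 = 0.7132

71.3%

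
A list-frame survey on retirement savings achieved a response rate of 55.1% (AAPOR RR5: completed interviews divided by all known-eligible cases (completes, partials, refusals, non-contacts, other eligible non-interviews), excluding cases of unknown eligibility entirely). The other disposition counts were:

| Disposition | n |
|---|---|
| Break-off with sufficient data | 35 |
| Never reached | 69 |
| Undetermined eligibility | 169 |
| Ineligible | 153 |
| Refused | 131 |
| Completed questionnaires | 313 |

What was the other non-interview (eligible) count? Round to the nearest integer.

20

RR5 = 313 / D = 0.551
D = 313 / 0.551 = 568.1
Rest of base = 548
other non-interview (eligible) = 568.1 − 548 ≈ 20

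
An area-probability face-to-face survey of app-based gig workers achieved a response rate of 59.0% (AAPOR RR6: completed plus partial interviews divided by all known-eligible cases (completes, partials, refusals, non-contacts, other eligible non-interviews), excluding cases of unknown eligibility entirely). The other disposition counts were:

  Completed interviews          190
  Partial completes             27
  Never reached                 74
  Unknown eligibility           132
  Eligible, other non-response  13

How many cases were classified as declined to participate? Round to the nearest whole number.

Num → 190 + 27 = 217
RR6 = 217 / D = 0.590
D = 217 / 0.590 = 367.8
Remaining denominator categories sum to 304
declined to participate = 367.8 − 304 ≈ 64

64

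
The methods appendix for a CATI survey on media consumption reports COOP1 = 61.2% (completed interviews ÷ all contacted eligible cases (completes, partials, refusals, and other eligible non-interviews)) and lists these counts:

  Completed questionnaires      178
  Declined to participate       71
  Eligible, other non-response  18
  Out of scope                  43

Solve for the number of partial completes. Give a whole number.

24

COOP1 = 178 / D = 0.612
D = 178 / 0.612 = 290.8
Other denominator terms total 267
partial completes = 290.8 − 267 ≈ 24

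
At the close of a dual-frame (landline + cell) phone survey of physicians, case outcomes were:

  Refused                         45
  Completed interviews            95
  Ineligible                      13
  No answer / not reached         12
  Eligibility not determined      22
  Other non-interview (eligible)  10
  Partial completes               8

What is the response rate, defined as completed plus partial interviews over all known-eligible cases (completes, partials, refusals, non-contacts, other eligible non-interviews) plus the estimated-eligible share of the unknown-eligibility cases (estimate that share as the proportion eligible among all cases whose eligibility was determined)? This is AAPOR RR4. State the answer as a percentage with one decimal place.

Num → 95 + 8 = 103
Eligible (known) → 95 + 8 + 45 + 12 + 10 = 170
e = 170 / (170 + 13) = 170 / 183 = 0.9290
Eligible share of unknowns → 0.9290 × 22 = 20.44
Denominator → 170 + 20.44 = 190.44
RR4 = 103 / 190.44 = 0.5409

54.1%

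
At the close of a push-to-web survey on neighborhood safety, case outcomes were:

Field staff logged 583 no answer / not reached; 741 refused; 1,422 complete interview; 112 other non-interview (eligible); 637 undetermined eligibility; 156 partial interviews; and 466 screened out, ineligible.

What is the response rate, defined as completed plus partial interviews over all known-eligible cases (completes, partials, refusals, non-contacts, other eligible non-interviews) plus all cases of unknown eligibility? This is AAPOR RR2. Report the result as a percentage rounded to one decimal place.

Num = 1422 + 156 = 1578
Base = 1422 + 156 + 741 + 583 + 112 + 637 = 3651
RR2 = 1578 / 3651 = 0.4322

43.2%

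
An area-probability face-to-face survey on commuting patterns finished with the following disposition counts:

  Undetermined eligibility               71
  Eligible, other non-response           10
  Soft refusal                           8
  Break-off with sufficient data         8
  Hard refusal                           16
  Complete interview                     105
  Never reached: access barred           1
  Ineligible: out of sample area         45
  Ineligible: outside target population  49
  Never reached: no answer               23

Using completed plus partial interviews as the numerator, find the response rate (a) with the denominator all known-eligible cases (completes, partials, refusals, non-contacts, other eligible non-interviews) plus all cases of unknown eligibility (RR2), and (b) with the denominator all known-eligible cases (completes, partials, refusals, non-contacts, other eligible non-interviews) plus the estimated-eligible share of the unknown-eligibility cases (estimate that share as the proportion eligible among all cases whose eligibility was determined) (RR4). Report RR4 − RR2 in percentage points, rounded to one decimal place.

Declined to participate = 16 + 8 = 24
Never reached = 23 + 1 = 24
Out of scope = 49 + 45 = 94
Top: 105 + 8 = 113
Base: 105 + 8 + 24 + 24 + 10 + 71 = 242
RR2 = 113 / 242 = 0.4669
Eligible (known): 105 + 8 + 24 + 24 + 10 = 171
e = 171 / (171 + 94) = 171 / 265 = 0.6453
e × U: 0.6453 × 71 = 45.82
Base: 171 + 45.82 = 216.82
RR4 = 113 / 216.82 = 0.5212
Difference = 52.12 − 46.69 = 5.43 percentage points

5.4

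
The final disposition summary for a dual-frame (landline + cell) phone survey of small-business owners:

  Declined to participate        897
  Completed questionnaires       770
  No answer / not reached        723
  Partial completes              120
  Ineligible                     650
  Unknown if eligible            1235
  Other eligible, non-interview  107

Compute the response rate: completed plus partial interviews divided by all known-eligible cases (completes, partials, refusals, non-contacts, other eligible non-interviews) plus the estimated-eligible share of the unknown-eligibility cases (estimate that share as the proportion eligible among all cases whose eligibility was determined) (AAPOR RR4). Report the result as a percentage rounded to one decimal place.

Num = 770 + 120 = 890
Eligible (known) = 770 + 120 + 897 + 723 + 107 = 2617
e = 2617 / (2617 + 650) = 2617 / 3267 = 0.8010
Estimated eligible among unknowns = 0.8010 × 1235 = 989.24
Denom = 2617 + 989.24 = 3606.24
RR4 = 890 / 3606.24 = 0.2468

24.7%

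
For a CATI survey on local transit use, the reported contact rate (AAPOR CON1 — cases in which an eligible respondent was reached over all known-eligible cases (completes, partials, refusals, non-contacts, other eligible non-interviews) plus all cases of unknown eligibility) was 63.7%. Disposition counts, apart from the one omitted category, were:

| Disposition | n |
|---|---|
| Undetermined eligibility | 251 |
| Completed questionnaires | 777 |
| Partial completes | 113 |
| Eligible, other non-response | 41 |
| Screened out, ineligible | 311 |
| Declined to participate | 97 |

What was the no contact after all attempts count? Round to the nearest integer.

335

Top: 777 + 113 + 97 + 41 = 1028
CON1 = 1028 / D = 0.637
D = 1028 / 0.637 = 1613.8
Rest of base = 1279
no contact after all attempts = 1613.8 − 1279 ≈ 335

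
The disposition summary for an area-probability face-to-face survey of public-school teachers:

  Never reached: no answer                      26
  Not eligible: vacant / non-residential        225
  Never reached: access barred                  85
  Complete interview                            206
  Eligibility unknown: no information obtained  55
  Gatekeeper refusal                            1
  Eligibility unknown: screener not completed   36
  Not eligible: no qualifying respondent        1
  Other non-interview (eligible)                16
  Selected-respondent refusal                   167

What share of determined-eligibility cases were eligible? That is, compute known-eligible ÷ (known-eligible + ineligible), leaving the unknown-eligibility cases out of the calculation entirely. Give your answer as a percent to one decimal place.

68.9%

Refused = 1 + 167 = 168
Never reached = 26 + 85 = 111
Unknown if eligible = 36 + 55 = 91
Out of scope = 1 + 225 = 226
Eligible (known): 206 + 168 + 111 + 16 = 501
e = 501 / (501 + 226) = 501 / 727 = 0.6891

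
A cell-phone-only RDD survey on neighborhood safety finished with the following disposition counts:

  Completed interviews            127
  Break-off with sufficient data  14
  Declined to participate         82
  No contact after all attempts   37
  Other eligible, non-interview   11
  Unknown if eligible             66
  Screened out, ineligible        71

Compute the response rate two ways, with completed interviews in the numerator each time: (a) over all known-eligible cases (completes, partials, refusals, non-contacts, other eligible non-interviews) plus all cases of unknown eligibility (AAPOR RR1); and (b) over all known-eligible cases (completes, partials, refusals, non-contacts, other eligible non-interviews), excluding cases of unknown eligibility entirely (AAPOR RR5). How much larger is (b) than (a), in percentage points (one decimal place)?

9.2

Numerator: 127
Denom: 127 + 14 + 82 + 37 + 11 + 66 = 337
RR1 = 127 / 337 = 0.3769
Denom: 127 + 14 + 82 + 37 + 11 = 271
RR5 = 127 / 271 = 0.4686
Difference = 46.86 − 37.69 = 9.17 percentage points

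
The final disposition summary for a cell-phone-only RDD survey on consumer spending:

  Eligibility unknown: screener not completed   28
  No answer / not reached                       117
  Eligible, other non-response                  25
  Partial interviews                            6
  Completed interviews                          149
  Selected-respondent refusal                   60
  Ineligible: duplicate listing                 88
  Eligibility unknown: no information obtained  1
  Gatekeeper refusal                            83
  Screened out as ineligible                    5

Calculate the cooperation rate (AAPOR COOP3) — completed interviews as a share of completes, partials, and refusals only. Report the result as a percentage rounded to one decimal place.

Refusals = 83 + 60 = 143
Unknown if eligible = 28 + 1 = 29
Screened out, ineligible = 5 + 88 = 93
Num → 149
Base → 149 + 6 + 143 = 298
COOP3 = 149 / 298 = 0.5000

50.0%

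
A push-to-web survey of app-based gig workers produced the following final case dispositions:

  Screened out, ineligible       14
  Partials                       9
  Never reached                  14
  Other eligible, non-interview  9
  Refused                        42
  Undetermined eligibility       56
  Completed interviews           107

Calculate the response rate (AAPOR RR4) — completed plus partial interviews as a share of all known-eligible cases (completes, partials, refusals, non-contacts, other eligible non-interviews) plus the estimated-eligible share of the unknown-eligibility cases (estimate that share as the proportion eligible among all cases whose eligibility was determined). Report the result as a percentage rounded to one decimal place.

Numerator → 107 + 9 = 116
Eligible (known) → 107 + 9 + 42 + 14 + 9 = 181
e = 181 / (181 + 14) = 181 / 195 = 0.9282
Estimated eligible among unknowns → 0.9282 × 56 = 51.98
Denominator → 181 + 51.98 = 232.98
RR4 = 116 / 232.98 = 0.4979

49.8%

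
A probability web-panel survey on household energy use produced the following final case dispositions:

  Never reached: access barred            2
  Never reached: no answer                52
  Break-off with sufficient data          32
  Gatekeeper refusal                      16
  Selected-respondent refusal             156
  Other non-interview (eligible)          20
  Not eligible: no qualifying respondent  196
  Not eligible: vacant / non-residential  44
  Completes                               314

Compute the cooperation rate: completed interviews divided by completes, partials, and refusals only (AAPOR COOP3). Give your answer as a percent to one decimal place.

60.6%

Declined to participate = 16 + 156 = 172
Non-contacts = 52 + 2 = 54
Screened out, ineligible = 196 + 44 = 240
Num = 314
Denominator = 314 + 32 + 172 = 518
COOP3 = 314 / 518 = 0.6062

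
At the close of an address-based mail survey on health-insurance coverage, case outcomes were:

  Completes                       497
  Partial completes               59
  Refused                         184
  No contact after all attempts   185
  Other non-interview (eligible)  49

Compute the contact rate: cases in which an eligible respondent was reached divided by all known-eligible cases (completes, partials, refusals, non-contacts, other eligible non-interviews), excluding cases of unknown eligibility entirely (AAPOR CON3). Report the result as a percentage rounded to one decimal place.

Num → 497 + 59 + 184 + 49 = 789
Denominator → 497 + 59 + 184 + 185 + 49 = 974
CON3 = 789 / 974 = 0.8101

81.0%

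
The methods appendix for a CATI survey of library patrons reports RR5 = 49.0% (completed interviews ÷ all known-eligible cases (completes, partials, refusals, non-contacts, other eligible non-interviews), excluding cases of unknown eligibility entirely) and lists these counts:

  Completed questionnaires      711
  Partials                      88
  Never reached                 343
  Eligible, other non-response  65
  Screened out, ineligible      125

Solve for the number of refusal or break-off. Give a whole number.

RR5 = 711 / D = 0.490
D = 711 / 0.490 = 1451.0
Remaining denominator categories sum to 1207
refusal or break-off = 1451.0 − 1207 ≈ 244

244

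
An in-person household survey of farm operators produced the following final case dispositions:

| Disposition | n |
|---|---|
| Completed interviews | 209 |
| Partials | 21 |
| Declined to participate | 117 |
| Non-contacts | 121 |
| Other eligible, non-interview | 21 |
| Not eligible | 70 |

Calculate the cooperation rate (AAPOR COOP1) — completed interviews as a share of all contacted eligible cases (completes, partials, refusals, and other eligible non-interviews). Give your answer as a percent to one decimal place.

Numerator: 209
Base: 209 + 21 + 117 + 21 = 368
COOP1 = 209 / 368 = 0.5679

56.8%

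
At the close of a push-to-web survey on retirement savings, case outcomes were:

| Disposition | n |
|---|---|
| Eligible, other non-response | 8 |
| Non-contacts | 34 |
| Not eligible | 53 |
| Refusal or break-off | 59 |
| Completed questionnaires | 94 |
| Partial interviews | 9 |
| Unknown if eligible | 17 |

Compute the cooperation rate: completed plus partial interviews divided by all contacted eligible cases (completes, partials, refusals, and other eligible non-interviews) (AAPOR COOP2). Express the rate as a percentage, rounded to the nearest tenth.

60.6%

Top = 94 + 9 = 103
Denominator = 94 + 9 + 59 + 8 = 170
COOP2 = 103 / 170 = 0.6059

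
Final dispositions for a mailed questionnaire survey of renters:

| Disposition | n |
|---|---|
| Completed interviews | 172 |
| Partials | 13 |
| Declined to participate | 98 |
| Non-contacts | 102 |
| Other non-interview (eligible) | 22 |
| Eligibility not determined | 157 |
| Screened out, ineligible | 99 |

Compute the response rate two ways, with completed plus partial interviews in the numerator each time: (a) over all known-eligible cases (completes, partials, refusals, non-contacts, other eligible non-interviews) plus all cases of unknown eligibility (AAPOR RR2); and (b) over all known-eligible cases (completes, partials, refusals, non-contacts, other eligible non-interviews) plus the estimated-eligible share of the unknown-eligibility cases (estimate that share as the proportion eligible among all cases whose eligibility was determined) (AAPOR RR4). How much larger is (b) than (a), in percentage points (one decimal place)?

1.9

Num = 172 + 13 = 185
Base = 172 + 13 + 98 + 102 + 22 + 157 = 564
RR2 = 185 / 564 = 0.3280
Determined eligible = 172 + 13 + 98 + 102 + 22 = 407
e = 407 / (407 + 99) = 407 / 506 = 0.8043
Eligible share of unknowns = 0.8043 × 157 = 126.28
Base = 407 + 126.28 = 533.28
RR4 = 185 / 533.28 = 0.3469
Difference = 34.69 − 32.80 = 1.89 percentage points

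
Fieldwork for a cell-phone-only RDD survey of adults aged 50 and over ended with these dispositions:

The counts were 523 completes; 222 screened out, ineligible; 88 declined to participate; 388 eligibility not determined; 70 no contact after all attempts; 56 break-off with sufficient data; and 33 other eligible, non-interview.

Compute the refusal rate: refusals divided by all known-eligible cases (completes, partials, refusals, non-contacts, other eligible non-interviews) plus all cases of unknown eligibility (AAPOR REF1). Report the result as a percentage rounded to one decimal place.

Num → 88
Base → 523 + 56 + 88 + 70 + 33 + 388 = 1158
REF1 = 88 / 1158 = 0.0760

7.6%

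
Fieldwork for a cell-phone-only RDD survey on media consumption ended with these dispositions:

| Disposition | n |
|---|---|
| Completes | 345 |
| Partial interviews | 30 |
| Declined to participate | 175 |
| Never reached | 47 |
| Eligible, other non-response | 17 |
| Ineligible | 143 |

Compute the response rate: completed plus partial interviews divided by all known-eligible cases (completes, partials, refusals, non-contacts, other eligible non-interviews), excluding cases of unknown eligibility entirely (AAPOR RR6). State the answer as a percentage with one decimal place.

Top: 345 + 30 = 375
Denominator: 345 + 30 + 175 + 47 + 17 = 614
RR6 = 375 / 614 = 0.6107

61.1%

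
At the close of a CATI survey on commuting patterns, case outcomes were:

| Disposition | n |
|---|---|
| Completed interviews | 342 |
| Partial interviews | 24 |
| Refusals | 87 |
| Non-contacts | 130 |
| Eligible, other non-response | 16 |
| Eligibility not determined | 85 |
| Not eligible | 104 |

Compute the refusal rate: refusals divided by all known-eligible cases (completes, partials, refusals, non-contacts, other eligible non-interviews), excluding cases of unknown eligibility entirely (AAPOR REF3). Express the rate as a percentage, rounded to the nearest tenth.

14.5%

Top = 87
Base = 342 + 24 + 87 + 130 + 16 = 599
REF3 = 87 / 599 = 0.1452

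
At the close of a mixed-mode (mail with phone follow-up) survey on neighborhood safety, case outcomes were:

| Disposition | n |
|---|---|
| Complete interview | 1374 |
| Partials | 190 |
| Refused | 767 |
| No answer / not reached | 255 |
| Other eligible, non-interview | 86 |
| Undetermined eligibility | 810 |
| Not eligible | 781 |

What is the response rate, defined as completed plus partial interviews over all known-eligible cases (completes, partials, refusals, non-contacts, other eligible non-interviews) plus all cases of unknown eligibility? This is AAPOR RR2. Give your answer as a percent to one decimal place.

Top: 1374 + 190 = 1564
Base: 1374 + 190 + 767 + 255 + 86 + 810 = 3482
RR2 = 1564 / 3482 = 0.4492

44.9%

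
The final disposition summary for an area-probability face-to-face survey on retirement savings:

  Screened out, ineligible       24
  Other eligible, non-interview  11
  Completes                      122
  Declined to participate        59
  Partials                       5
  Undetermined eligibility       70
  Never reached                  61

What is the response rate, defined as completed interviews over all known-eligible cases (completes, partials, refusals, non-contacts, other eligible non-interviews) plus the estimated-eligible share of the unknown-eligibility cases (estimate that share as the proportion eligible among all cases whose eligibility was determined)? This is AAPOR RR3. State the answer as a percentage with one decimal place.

37.9%

Top: 122
Determined eligible: 122 + 5 + 59 + 61 + 11 = 258
e = 258 / (258 + 24) = 258 / 282 = 0.9149
e × U: 0.9149 × 70 = 64.04
Denominator: 258 + 64.04 = 322.04
RR3 = 122 / 322.04 = 0.3788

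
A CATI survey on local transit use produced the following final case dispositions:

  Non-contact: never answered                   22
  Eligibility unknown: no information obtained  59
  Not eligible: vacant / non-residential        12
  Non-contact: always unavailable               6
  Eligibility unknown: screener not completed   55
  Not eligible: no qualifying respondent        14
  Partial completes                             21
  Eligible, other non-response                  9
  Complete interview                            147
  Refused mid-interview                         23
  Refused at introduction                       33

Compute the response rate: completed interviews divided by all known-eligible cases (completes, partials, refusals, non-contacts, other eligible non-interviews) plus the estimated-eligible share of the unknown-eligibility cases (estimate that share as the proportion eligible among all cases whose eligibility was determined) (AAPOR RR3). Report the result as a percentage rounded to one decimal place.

Refused = 33 + 23 = 56
Never reached = 22 + 6 = 28
Unknown eligibility = 55 + 59 = 114
Screened out, ineligible = 14 + 12 = 26
Numerator: 147
Eligible (known): 147 + 21 + 56 + 28 + 9 = 261
e = 261 / (261 + 26) = 261 / 287 = 0.9094
e × U: 0.9094 × 114 = 103.67
Base: 261 + 103.67 = 364.67
RR3 = 147 / 364.67 = 0.4031

40.3%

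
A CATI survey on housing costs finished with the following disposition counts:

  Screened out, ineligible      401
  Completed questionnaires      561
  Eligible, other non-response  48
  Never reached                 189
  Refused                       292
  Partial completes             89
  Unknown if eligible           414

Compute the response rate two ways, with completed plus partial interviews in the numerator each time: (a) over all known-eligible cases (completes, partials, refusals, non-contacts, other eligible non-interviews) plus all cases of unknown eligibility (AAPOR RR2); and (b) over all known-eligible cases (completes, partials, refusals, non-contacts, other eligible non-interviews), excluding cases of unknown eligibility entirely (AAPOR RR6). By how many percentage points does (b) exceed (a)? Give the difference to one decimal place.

14.3

Top = 561 + 89 = 650
Denominator = 561 + 89 + 292 + 189 + 48 + 414 = 1593
RR2 = 650 / 1593 = 0.4080
Denominator = 561 + 89 + 292 + 189 + 48 = 1179
RR6 = 650 / 1179 = 0.5513
Difference = 55.13 − 40.80 = 14.33 percentage points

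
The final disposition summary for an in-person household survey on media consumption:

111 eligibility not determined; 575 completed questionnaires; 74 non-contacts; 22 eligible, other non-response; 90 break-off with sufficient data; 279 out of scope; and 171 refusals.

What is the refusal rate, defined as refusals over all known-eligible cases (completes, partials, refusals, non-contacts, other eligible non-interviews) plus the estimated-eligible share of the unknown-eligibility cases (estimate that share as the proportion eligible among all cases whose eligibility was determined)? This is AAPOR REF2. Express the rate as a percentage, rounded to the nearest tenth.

Numerator: 171
Determined eligible: 575 + 90 + 171 + 74 + 22 = 932
e = 932 / (932 + 279) = 932 / 1211 = 0.7696
Estimated eligible among unknowns: 0.7696 × 111 = 85.43
Denom: 932 + 85.43 = 1017.43
REF2 = 171 / 1017.43 = 0.1681

16.8%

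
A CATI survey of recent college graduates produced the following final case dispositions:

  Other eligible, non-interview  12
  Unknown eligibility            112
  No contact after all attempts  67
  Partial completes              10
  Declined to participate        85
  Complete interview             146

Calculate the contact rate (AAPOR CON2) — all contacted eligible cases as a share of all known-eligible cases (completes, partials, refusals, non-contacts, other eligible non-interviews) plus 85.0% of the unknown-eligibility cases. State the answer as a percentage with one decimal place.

Num: 146 + 10 + 85 + 12 = 253
Eligible (known): 146 + 10 + 85 + 67 + 12 = 320
e × U: 0.8500 × 112 = 95.20
Denom: 320 + 95.20 = 415.20
CON2 = 253 / 415.20 = 0.6093

60.9%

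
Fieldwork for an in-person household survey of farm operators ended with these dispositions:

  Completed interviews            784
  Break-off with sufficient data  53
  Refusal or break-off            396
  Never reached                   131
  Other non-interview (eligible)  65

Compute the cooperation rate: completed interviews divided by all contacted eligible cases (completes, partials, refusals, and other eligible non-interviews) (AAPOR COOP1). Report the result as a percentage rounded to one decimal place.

Numerator = 784
Base = 784 + 53 + 396 + 65 = 1298
COOP1 = 784 / 1298 = 0.6040

60.4%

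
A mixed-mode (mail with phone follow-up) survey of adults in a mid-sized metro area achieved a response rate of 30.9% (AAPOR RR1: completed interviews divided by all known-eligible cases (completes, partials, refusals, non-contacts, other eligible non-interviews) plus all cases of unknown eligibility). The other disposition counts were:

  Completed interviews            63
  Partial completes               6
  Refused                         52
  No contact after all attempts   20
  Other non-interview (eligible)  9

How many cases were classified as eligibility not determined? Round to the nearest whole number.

54

RR1 = 63 / D = 0.309
D = 63 / 0.309 = 203.9
Rest of base = 150
eligibility not determined = 203.9 − 150 ≈ 54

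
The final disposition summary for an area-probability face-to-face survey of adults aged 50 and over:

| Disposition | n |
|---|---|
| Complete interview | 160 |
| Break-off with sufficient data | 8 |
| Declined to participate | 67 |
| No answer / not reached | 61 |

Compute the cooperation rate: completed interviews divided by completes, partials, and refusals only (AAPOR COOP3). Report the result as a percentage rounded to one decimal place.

68.1%

Top → 160
Denom → 160 + 8 + 67 = 235
COOP3 = 160 / 235 = 0.6809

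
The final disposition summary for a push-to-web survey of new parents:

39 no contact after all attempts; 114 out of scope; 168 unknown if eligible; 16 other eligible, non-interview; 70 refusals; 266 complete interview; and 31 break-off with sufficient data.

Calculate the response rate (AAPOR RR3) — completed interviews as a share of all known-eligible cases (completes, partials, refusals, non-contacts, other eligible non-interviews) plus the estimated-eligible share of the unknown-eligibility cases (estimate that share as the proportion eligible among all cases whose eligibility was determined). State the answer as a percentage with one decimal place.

Num → 266
Determined eligible → 266 + 31 + 70 + 39 + 16 = 422
e = 422 / (422 + 114) = 422 / 536 = 0.7873
Eligible share of unknowns → 0.7873 × 168 = 132.27
Base → 422 + 132.27 = 554.27
RR3 = 266 / 554.27 = 0.4799

48.0%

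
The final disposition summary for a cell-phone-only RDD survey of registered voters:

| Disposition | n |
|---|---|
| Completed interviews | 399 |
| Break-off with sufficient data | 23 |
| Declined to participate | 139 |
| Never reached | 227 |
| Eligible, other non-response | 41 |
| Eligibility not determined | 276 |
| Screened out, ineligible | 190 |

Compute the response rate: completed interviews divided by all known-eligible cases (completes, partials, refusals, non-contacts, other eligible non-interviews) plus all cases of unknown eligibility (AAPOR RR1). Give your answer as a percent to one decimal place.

Num = 399
Denom = 399 + 23 + 139 + 227 + 41 + 276 = 1105
RR1 = 399 / 1105 = 0.3611

36.1%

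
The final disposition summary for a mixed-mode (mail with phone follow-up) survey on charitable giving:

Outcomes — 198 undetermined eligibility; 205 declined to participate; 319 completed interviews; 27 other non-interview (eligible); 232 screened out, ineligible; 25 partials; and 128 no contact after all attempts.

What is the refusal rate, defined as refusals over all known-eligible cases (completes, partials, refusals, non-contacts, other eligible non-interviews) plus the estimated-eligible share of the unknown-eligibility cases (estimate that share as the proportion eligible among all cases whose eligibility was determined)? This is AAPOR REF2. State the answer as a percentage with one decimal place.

24.0%

Num = 205
Determined eligible = 319 + 25 + 205 + 128 + 27 = 704
e = 704 / (704 + 232) = 704 / 936 = 0.7521
Estimated eligible among unknowns = 0.7521 × 198 = 148.92
Denominator = 704 + 148.92 = 852.92
REF2 = 205 / 852.92 = 0.2404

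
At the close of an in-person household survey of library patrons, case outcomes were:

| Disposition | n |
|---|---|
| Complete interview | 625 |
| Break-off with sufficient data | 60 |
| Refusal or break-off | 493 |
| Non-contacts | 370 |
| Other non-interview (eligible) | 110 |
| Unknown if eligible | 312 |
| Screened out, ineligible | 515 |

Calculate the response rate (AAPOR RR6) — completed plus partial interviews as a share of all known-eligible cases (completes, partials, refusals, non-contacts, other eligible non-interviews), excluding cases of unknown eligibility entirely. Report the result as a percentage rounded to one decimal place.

41.3%

Numerator = 625 + 60 = 685
Denom = 625 + 60 + 493 + 370 + 110 = 1658
RR6 = 685 / 1658 = 0.4131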